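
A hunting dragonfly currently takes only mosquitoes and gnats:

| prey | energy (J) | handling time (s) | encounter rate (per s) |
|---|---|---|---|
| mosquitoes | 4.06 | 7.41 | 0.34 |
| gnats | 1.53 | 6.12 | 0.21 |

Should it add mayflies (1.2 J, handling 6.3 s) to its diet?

No

Current rate: (0.34×4.06 + 0.21×1.53)/(1 + 0.34×7.41 + 0.21×6.12) = 0.3542 J/s.
mayflies: E/h = 1.2/6.3 = 0.1905 J/s.
0.1905 < 0.3542, so adding mayflies would lower the average — exclude it.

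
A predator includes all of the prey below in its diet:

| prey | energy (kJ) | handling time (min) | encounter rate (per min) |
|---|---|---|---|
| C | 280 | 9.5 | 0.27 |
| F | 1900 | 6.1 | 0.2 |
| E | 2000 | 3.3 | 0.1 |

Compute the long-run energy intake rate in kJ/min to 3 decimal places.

R = Σλ_iE_i / (1 + Σλ_ih_i)
Numerator: 0.27×280 + 0.2×1900 + 0.1×2000 = 655.6
Denominator: 1 + 0.27×9.5 + 0.2×6.1 + 0.1×3.3 = 5.115
R = 655.6/5.115 = 128.2 kJ/min

128.172 kJ/min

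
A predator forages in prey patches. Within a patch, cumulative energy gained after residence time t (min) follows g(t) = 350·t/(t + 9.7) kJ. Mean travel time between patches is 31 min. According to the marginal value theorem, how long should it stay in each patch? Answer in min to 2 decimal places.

17.34 min

By the marginal value theorem, leave when the instantaneous gain rate g'(t) equals the habitat-wide average g(t)/(T + t).
g'(t) = 350·9.7/(t + 9.7)². Setting 350·9.7/(t+9.7)² = 350t/[(t+9.7)(31+t)] gives 9.7(31+t) = t(t+9.7), so t² = 9.7×31 = 300.7.
t* = √300.7 = 17.34 min.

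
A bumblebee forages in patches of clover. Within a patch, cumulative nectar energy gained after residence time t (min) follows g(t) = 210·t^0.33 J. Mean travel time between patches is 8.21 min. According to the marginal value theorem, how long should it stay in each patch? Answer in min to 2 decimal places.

4.04 min

Optimal t* satisfies g'(t*) = g(t*)/(T + t*).
g'(t) = 0.33·210·t^-0.67. Setting 0.33·210·t^-0.67 = 210·t^0.33/(8.21+t) gives 0.33(8.21+t) = t, so 0.67·t = 0.33×8.21.
t* = 0.33×8.21/0.67 = 4.044 min.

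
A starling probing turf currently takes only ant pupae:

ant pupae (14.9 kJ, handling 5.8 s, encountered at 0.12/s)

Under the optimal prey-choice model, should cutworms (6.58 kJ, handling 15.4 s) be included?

No

Current rate: (0.12×14.9)/(1 + 0.12×5.8) = 1.054 kJ/s.
cutworms: E/h = 6.58/15.4 = 0.4273 kJ/s.
0.4273 < 1.054, so adding cutworms would lower the average — exclude it.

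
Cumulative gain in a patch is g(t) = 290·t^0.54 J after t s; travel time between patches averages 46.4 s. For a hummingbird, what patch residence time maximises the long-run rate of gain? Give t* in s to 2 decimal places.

54.47 s

By the marginal value theorem, leave when the instantaneous gain rate g'(t) equals the habitat-wide average g(t)/(T + t).
g'(t) = 0.54·290·t^-0.46. Setting 0.54·290·t^-0.46 = 290·t^0.54/(46.4+t) gives 0.54(46.4+t) = t, so 0.46·t = 0.54×46.4.
t* = 0.54×46.4/0.46 = 54.47 s.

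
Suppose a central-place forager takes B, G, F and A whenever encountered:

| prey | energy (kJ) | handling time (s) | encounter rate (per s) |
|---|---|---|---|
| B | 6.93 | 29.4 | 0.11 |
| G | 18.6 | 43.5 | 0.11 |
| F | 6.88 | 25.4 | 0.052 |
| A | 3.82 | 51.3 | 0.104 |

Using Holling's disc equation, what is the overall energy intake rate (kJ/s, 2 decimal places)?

Energy encountered per unit search time: 0.11×6.93 + 0.11×18.6 + 0.052×6.88 + 0.104×3.82 = 3.563 kJ/s.
Handling time per unit search time: 0.11×29.4 + 0.11×43.5 + 0.052×25.4 + 0.104×51.3 = 14.67.
Rate = 3.563/(1 + 14.67) = 0.2273 kJ/s.

0.23 kJ/s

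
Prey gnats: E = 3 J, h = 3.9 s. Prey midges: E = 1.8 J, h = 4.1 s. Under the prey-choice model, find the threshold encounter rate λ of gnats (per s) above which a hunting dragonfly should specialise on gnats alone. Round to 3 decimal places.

At the threshold, the rate on gnats alone equals the profitability of midges: λ·3/(1 + λ·3.9) = 1.8/4.1 = 0.439.
Rearranging, λ(3 − 0.439×3.9) = 0.439, so λ = 0.439/1.288 = 0.3409 per s.

0.341 per s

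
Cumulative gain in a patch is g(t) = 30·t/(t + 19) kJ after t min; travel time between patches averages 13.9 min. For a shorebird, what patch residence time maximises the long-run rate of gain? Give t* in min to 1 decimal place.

16.3 min

By the marginal value theorem, leave when the instantaneous gain rate g'(t) equals the habitat-wide average g(t)/(T + t).
g'(t) = 30·19/(t + 19)². Setting 30·19/(t+19)² = 30t/[(t+19)(13.9+t)] gives 19(13.9+t) = t(t+19), so t² = 19×13.9 = 264.1.
t* = √264.1 = 16.25 min.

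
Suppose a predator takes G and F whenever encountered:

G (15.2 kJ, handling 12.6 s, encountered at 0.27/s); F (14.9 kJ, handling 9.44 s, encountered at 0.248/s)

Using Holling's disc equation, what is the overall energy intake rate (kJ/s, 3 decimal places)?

Energy encountered per unit search time: 0.27×15.2 + 0.248×14.9 = 7.799 kJ/s.
Handling time per unit search time: 0.27×12.6 + 0.248×9.44 = 5.743.
Rate = 7.799/(1 + 5.743) = 1.157 kJ/s.

1.157 kJ/s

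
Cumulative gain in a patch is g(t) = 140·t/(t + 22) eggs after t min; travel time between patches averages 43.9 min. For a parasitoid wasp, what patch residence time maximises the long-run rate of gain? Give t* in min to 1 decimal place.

By the marginal value theorem, leave when the instantaneous gain rate g'(t) equals the habitat-wide average g(t)/(T + t).
g'(t) = 140·22/(t + 22)². Setting 140·22/(t+22)² = 140t/[(t+22)(43.9+t)] gives 22(43.9+t) = t(t+22), so t² = 22×43.9 = 965.8.
t* = √965.8 = 31.08 min.

31.1 min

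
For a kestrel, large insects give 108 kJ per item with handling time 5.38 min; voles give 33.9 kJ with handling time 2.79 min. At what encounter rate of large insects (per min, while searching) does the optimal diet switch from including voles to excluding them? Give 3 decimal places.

0.285 per min

Drop voles once their profitability E₂/h₂ falls below the rate achievable on large insects alone: E₂/h₂ = λE₁/(1 + λh₁).
Solve for λ: λE₁h₂ = E₂(1 + λh₁) → λ(E₁h₂ − E₂h₁) = E₂ → λ = E₂/(E₁h₂ − E₂h₁).
λ = 33.9/(108×2.79 − 33.9×5.38) = 33.9/118.9 = 0.285 per min.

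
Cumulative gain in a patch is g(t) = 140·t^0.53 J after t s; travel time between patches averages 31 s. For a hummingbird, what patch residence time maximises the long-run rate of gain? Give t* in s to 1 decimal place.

35.0 s

Optimal t* satisfies g'(t*) = g(t*)/(T + t*).
g'(t) = 0.53·140·t^-0.47. Setting 0.53·140·t^-0.47 = 140·t^0.53/(31+t) gives 0.53(31+t) = t, so 0.47·t = 0.53×31.
t* = 0.53×31/0.47 = 34.96 s.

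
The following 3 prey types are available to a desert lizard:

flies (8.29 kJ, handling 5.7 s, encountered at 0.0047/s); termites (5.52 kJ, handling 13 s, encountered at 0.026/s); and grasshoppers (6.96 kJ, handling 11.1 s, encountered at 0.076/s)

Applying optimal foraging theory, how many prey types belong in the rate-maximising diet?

3

Rank by E/h (kJ/s): flies 1.45, grasshoppers 0.627, termites 0.425. Include each in turn until the next type's E/h falls below the running intake rate.
Rate on top 1: 0.03795. grasshoppers: 0.627 > 0.03795 → include.
Rate on top 2: 0.3036. termites: 0.425 > 0.3036 → include.
Optimal diet: flies, grasshoppers, termites — 3 of 3 types.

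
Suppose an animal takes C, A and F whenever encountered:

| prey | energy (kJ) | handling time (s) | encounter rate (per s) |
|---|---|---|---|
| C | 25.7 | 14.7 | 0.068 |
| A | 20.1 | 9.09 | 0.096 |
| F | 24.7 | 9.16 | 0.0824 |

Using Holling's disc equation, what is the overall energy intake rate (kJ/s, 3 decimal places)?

1.575 kJ/s

R = (0.068×25.7 + 0.096×20.1 + 0.0824×24.7) / (1 + 0.068×14.7 + 0.096×9.09 + 0.0824×9.16) = 5.712/3.627 = 1.575 kJ/s.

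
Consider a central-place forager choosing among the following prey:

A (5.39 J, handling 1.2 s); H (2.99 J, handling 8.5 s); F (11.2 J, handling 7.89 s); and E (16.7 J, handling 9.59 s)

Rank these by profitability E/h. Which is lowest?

H

Profitability E/h (J/s): A = 5.39/1.2 = 4.49, H = 2.99/8.5 = 0.352, F = 11.2/7.89 = 1.42, E = 16.7/9.59 = 1.74.
Ranked: A > E > F > H.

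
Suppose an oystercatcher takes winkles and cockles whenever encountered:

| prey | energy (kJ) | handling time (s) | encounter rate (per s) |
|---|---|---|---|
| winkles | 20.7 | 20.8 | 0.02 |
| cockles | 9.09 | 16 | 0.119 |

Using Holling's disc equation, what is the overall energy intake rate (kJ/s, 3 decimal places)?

R = (0.02×20.7 + 0.119×9.09) / (1 + 0.02×20.8 + 0.119×16) = 1.496/3.32 = 0.4505 kJ/s.

0.451 kJ/s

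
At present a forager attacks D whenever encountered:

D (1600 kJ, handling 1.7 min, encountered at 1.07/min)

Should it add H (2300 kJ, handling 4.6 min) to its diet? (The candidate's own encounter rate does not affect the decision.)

No

Intake rate on the current diet: R = (1.07×1600) / (1 + 1.07×1.7) = 1712/2.819 = 607.3 kJ/min.
H: E/h = 2300/4.6 = 500 kJ/min.
500 < 607.3, so adding H would lower the average — exclude it.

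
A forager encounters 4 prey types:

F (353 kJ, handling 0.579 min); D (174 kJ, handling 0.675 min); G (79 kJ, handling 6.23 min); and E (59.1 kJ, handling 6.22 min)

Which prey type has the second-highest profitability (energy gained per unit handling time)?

D

Profitability E/h (kJ/min): F = 353/0.579 = 610, D = 174/0.675 = 258, G = 79/6.23 = 12.7, E = 59.1/6.22 = 9.5.
Ranked: F > D > G > E.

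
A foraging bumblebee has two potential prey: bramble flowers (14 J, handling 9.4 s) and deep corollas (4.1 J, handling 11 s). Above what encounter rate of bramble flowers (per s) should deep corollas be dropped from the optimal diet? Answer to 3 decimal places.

0.036 per s

Drop deep corollas once their profitability E₂/h₂ falls below the rate achievable on bramble flowers alone: E₂/h₂ = λE₁/(1 + λh₁).
Solve for λ: λE₁h₂ = E₂(1 + λh₁) → λ(E₁h₂ − E₂h₁) = E₂ → λ = E₂/(E₁h₂ − E₂h₁).
λ = 4.1/(14×11 − 4.1×9.4) = 4.1/115.5 = 0.03551 per s.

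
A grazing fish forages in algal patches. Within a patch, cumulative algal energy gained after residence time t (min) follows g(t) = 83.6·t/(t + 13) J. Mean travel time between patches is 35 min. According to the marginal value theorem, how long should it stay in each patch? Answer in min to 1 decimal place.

Optimal t* satisfies g'(t*) = g(t*)/(T + t*).
g'(t) = 83.6·13/(t + 13)². Setting 83.6·13/(t+13)² = 83.6t/[(t+13)(35+t)] gives 13(35+t) = t(t+13), so t² = 13×35 = 455.
t* = √455 = 21.33 min.

21.3 min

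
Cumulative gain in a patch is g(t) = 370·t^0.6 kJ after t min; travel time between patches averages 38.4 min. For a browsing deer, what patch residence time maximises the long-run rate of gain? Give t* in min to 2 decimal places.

By the marginal value theorem, leave when the instantaneous gain rate g'(t) equals the habitat-wide average g(t)/(T + t).
g'(t) = 0.6·370·t^-0.4. Setting 0.6·370·t^-0.4 = 370·t^0.6/(38.4+t) gives 0.6(38.4+t) = t, so 0.40·t = 0.6×38.4.
t* = 0.6×38.4/0.40 = 57.6 min.

57.60 min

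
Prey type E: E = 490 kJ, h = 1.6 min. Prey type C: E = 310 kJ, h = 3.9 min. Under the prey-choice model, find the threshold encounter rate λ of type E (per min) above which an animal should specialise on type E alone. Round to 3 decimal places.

0.219 per min

Drop type C once their profitability E₂/h₂ falls below the rate achievable on type E alone: E₂/h₂ = λE₁/(1 + λh₁).
Solve for λ: λE₁h₂ = E₂(1 + λh₁) → λ(E₁h₂ − E₂h₁) = E₂ → λ = E₂/(E₁h₂ − E₂h₁).
λ = 310/(490×3.9 − 310×1.6) = 310/1415 = 0.2191 per min.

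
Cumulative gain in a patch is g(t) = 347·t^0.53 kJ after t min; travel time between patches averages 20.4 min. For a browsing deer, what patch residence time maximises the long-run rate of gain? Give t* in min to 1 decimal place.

Optimal t* satisfies g'(t*) = g(t*)/(T + t*).
g'(t) = 0.53·347·t^-0.47. Setting 0.53·347·t^-0.47 = 347·t^0.53/(20.4+t) gives 0.53(20.4+t) = t, so 0.47·t = 0.53×20.4.
t* = 0.53×20.4/0.47 = 23 min.

23.0 min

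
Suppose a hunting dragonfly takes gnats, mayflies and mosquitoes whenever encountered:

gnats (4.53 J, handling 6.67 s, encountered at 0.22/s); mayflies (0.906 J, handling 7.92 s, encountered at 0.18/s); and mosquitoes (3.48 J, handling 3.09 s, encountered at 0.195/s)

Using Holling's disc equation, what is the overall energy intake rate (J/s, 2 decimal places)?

R = Σλ_iE_i / (1 + Σλ_ih_i)
Numerator: 0.22×4.53 + 0.18×0.906 + 0.195×3.48 = 1.838
Denominator: 1 + 0.22×6.67 + 0.18×7.92 + 0.195×3.09 = 4.496
R = 1.838/4.496 = 0.4089 J/s

0.41 J/s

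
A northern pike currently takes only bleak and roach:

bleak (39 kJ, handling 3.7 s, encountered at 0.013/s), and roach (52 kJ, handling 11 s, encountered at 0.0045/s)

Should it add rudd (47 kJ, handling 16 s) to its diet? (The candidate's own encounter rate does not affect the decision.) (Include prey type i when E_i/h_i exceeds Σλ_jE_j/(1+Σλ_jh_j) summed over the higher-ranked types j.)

Intake rate on the current diet: R = (0.013×39 + 0.0045×52) / (1 + 0.013×3.7 + 0.0045×11) = 0.741/1.098 = 0.6751 kJ/s.
Profitability of rudd: 47/16 = 2.938 kJ/s.
Since 2.938 > R, including rudd increases the long-run rate.

Yes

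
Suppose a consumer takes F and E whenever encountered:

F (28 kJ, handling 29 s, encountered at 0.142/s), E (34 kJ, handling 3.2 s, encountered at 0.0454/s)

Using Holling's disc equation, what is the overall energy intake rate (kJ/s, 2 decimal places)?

1.05 kJ/s

R = Σλ_iE_i / (1 + Σλ_ih_i)
Numerator: 0.142×28 + 0.0454×34 = 5.52
Denominator: 1 + 0.142×29 + 0.0454×3.2 = 5.263
R = 5.52/5.263 = 1.049 kJ/s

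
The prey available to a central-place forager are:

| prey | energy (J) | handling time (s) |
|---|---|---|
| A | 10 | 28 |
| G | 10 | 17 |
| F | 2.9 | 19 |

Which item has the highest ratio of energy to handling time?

G

Profitability E/h (J/s): A = 10/28 = 0.357, G = 10/17 = 0.588, F = 2.9/19 = 0.153.
Ranked: G > A > F.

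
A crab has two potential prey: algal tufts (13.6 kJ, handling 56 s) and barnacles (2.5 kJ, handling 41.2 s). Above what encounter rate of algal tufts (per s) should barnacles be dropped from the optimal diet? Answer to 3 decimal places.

The zero-one rule: include barnacles iff E₂/h₂ > λE₁/(1+λh₁). Equality gives the switch point.
λE₁h₂ = E₂ + λE₂h₁ ⇒ λ = E₂/(E₁h₂ − E₂h₁) = 2.5/(560.3 − 140) = 0.005948 per s.

0.006 per s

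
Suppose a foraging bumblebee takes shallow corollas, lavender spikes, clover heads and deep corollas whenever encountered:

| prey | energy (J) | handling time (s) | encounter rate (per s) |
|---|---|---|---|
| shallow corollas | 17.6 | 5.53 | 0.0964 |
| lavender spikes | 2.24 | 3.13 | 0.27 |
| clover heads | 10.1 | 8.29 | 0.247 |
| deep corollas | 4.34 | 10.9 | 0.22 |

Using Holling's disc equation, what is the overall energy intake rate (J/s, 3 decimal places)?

0.843 J/s

R = (0.0964×17.6 + 0.27×2.24 + 0.247×10.1 + 0.22×4.34) / (1 + 0.0964×5.53 + 0.27×3.13 + 0.247×8.29 + 0.22×10.9) = 5.751/6.824 = 0.8428 J/s.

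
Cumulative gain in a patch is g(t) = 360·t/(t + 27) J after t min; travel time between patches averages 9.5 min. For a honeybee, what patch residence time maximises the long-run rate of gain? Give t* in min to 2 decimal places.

Maximise g(t)/(T+t): set derivative to zero → g'(t)(T+t) = g(t).
g'(t) = 360·27/(t + 27)². Setting 360·27/(t+27)² = 360t/[(t+27)(9.5+t)] gives 27(9.5+t) = t(t+27), so t² = 27×9.5 = 256.5.
t* = √256.5 = 16.02 min.

16.02 min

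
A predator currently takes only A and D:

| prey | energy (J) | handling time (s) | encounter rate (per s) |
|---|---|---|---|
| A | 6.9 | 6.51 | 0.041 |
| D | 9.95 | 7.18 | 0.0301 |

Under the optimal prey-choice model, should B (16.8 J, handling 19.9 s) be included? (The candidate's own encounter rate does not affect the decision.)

On A and D alone, R = ΣλE/(1+Σλh) = 0.5824/1.483 = 0.3927 J/s.
B: E/h = 16.8/19.9 = 0.8442 J/s.
Since 0.8442 > R, including B increases the long-run rate.

Yes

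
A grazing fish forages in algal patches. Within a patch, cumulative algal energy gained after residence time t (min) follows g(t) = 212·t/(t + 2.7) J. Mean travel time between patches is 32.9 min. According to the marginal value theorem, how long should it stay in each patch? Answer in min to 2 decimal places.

9.42 min

By the marginal value theorem, leave when the instantaneous gain rate g'(t) equals the habitat-wide average g(t)/(T + t).
g'(t) = 212·2.7/(t + 2.7)². Setting 212·2.7/(t+2.7)² = 212t/[(t+2.7)(32.9+t)] gives 2.7(32.9+t) = t(t+2.7), so t² = 2.7×32.9 = 88.83.
t* = √88.83 = 9.425 min.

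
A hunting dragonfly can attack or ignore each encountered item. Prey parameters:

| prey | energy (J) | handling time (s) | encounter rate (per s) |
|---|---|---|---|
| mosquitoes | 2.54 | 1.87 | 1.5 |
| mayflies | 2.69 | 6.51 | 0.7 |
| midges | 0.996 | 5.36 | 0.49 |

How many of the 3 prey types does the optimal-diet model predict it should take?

1

Profitabilities (E/h, J/s): mosquitoes 1.36, mayflies 0.413, midges 0.186. Add prey in this order while the next type's profitability exceeds the intake rate on those already taken.
Rate on top 1: 1.001. mayflies: 0.413 < 1.001 → exclude; stop.
Optimal diet: mosquitoes — 1 of 3 types.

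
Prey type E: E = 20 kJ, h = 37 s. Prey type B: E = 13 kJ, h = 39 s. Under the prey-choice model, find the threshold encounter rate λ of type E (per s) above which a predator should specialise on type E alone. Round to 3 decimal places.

Drop type B once their profitability E₂/h₂ falls below the rate achievable on type E alone: E₂/h₂ = λE₁/(1 + λh₁).
Solve for λ: λE₁h₂ = E₂(1 + λh₁) → λ(E₁h₂ − E₂h₁) = E₂ → λ = E₂/(E₁h₂ − E₂h₁).
λ = 13/(20×39 − 13×37) = 13/299 = 0.04348 per s.

0.043 per s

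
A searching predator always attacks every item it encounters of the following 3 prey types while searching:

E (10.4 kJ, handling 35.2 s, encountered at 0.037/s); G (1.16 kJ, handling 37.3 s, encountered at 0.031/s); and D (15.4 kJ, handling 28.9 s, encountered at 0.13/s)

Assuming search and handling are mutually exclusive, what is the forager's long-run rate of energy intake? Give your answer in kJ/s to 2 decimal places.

Energy encountered per unit search time: 0.037×10.4 + 0.031×1.16 + 0.13×15.4 = 2.423 kJ/s.
Handling time per unit search time: 0.037×35.2 + 0.031×37.3 + 0.13×28.9 = 6.216.
Rate = 2.423/(1 + 6.216) = 0.3358 kJ/s.

0.34 kJ/s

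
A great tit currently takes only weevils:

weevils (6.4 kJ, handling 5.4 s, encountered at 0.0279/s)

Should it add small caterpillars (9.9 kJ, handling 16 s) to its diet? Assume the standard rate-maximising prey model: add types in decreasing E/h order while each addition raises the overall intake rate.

Yes

Intake rate on the current diet: R = (0.0279×6.4) / (1 + 0.0279×5.4) = 0.1786/1.151 = 0.1552 kJ/s.
small caterpillars: E/h = 9.9/16 = 0.6188 kJ/s.
0.6188 > 0.1552, so adding small caterpillars raises the average — include it.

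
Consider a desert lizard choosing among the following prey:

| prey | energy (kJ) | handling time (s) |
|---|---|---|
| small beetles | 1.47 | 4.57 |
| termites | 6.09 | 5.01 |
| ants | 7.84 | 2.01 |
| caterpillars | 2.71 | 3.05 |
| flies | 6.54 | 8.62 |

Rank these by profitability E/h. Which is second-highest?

termites

Profitability E/h (kJ/s): small beetles = 1.47/4.57 = 0.322, termites = 6.09/5.01 = 1.22, ants = 7.84/2.01 = 3.9, caterpillars = 2.71/3.05 = 0.889, flies = 6.54/8.62 = 0.759.
Ranked: ants > termites > caterpillars > flies > small beetles.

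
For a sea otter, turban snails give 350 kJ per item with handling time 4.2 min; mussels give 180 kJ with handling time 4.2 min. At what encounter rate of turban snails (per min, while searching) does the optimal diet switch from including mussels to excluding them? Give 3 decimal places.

0.252 per min

Drop mussels once their profitability E₂/h₂ falls below the rate achievable on turban snails alone: E₂/h₂ = λE₁/(1 + λh₁).
Solve for λ: λE₁h₂ = E₂(1 + λh₁) → λ(E₁h₂ − E₂h₁) = E₂ → λ = E₂/(E₁h₂ − E₂h₁).
λ = 180/(350×4.2 − 180×4.2) = 180/714 = 0.2521 per min.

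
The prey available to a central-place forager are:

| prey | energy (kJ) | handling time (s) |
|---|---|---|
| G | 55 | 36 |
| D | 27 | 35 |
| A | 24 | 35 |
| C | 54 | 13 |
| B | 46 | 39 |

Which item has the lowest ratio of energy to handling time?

Profitability E/h (kJ/s): G = 55/36 = 1.53, D = 27/35 = 0.771, A = 24/35 = 0.686, C = 54/13 = 4.15, B = 46/39 = 1.18.
Ranked: C > G > B > D > A.

A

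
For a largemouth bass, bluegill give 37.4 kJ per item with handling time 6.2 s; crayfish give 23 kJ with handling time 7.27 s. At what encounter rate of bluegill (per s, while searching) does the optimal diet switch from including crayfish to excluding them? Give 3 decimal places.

0.178 per s

At the threshold, the rate on bluegill alone equals the profitability of crayfish: λ·37.4/(1 + λ·6.2) = 23/7.27 = 3.164.
Rearranging, λ(37.4 − 3.164×6.2) = 3.164, so λ = 3.164/17.79 = 0.1779 per s.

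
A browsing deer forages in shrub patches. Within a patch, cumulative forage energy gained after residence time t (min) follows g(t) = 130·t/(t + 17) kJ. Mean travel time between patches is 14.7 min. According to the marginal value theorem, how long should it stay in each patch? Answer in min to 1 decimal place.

By the marginal value theorem, leave when the instantaneous gain rate g'(t) equals the habitat-wide average g(t)/(T + t).
g'(t) = 130·17/(t + 17)². Setting 130·17/(t+17)² = 130t/[(t+17)(14.7+t)] gives 17(14.7+t) = t(t+17), so t² = 17×14.7 = 249.9.
t* = √249.9 = 15.81 min.

15.8 min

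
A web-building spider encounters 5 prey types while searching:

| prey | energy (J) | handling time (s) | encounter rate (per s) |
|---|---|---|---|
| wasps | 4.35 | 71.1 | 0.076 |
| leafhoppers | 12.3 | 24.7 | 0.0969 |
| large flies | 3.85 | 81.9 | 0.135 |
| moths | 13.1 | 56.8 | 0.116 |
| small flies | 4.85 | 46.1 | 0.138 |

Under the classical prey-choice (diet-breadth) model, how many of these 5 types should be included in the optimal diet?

1

Rank by E/h (J/s): leafhoppers 0.498, moths 0.231, small flies 0.105, wasps 0.0612, large flies 0.047. Include each in turn until the next type's E/h falls below the running intake rate.
Rate on top 1: 0.3512. moths: 0.231 < 0.3512 → exclude; stop.
Optimal diet: leafhoppers — 1 of 5 types.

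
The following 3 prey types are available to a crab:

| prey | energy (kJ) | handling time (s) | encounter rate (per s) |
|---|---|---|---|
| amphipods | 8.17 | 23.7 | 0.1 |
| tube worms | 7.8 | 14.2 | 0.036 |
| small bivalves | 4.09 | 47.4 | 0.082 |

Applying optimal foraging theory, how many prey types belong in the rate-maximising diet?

2

Rank by E/h (kJ/s): tube worms 0.549, amphipods 0.345, small bivalves 0.0863. Include each in turn until the next type's E/h falls below the running intake rate.
Rate on top 1: 0.1858. amphipods: 0.345 > 0.1858 → include.
Rate on top 2: 0.2829. small bivalves: 0.0863 < 0.2829 → exclude; stop.
Optimal diet: tube worms, amphipods — 2 of 3 types.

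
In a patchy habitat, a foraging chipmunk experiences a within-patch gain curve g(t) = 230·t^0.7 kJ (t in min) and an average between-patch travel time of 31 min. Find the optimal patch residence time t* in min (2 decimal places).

By the marginal value theorem, leave when the instantaneous gain rate g'(t) equals the habitat-wide average g(t)/(T + t).
g'(t) = 0.7·230·t^-0.3. Setting 0.7·230·t^-0.3 = 230·t^0.7/(31+t) gives 0.7(31+t) = t, so 0.30·t = 0.7×31.
t* = 0.7×31/0.30 = 72.33 min.

72.33 min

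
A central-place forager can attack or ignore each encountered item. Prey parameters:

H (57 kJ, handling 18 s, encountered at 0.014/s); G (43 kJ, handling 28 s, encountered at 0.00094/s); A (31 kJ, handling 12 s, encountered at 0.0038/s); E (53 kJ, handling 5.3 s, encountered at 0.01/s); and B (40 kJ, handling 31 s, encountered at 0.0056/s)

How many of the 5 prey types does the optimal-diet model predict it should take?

E/h in descending order: E 10, H 3.17, A 2.58, G 1.54, B 1.29 kJ/s. The optimal diet is the largest prefix of this list for which every included type satisfies E_i/h_i > R on the types above it.
Rate on top 1: 0.5033. H: 3.17 > 0.5033 → include.
Rate on top 2: 1.018. A: 2.58 > 1.018 → include.
Rate on top 3: 1.07. G: 1.54 > 1.07 → include.
Rate on top 4: 1.079. B: 1.29 > 1.079 → include.
Optimal diet: E, H, A, G, B — 5 of 5 types.

5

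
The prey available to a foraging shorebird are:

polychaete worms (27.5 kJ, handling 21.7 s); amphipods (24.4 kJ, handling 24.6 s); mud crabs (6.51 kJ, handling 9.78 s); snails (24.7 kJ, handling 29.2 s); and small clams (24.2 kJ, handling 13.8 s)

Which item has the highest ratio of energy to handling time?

small clams

In descending order of E/h:
small clams: 24.2/13.8 = 1.75 kJ/s
polychaete worms: 27.5/21.7 = 1.27 kJ/s
amphipods: 24.4/24.6 = 0.992 kJ/s
snails: 24.7/29.2 = 0.846 kJ/s
mud crabs: 6.51/9.78 = 0.666 kJ/s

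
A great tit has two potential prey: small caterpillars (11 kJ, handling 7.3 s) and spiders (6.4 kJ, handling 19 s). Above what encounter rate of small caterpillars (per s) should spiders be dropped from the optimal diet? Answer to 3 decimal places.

0.039 per s

Drop spiders once their profitability E₂/h₂ falls below the rate achievable on small caterpillars alone: E₂/h₂ = λE₁/(1 + λh₁).
Solve for λ: λE₁h₂ = E₂(1 + λh₁) → λ(E₁h₂ − E₂h₁) = E₂ → λ = E₂/(E₁h₂ − E₂h₁).
λ = 6.4/(11×19 − 6.4×7.3) = 6.4/162.3 = 0.03944 per s.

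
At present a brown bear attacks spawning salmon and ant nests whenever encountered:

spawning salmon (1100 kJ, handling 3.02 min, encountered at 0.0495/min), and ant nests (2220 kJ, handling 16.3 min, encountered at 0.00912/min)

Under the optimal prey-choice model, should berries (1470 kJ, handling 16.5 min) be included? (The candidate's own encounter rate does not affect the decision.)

Intake rate on the current diet: R = (0.0495×1100 + 0.00912×2220) / (1 + 0.0495×3.02 + 0.00912×16.3) = 74.7/1.298 = 57.54 kJ/min.
Profitability of berries: 1470/16.5 = 89.09 kJ/min.
89.09 > 57.54, so adding berries raises the average — include it.

Yes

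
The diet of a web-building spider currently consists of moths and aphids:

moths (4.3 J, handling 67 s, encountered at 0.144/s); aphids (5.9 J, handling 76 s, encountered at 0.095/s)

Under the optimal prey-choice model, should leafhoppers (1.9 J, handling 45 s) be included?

Current rate: (0.144×4.3 + 0.095×5.9)/(1 + 0.144×67 + 0.095×76) = 0.06602 J/s.
leafhoppers: E/h = 1.9/45 = 0.04222 J/s.
0.04222 < 0.06602, so adding leafhoppers would lower the average — exclude it.

No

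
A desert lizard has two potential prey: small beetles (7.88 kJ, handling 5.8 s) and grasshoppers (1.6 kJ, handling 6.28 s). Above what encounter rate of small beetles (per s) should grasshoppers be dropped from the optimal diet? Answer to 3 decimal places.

0.040 per s

The zero-one rule: include grasshoppers iff E₂/h₂ > λE₁/(1+λh₁). Equality gives the switch point.
λE₁h₂ = E₂ + λE₂h₁ ⇒ λ = E₂/(E₁h₂ − E₂h₁) = 1.6/(49.49 − 9.28) = 0.03979 per s.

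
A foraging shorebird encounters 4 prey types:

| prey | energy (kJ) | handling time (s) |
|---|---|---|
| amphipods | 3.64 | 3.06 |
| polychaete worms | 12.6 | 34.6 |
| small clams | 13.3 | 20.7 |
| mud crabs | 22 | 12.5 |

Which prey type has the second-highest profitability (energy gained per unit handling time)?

In descending order of E/h:
mud crabs: 22/12.5 = 1.76 kJ/s
amphipods: 3.64/3.06 = 1.19 kJ/s
small clams: 13.3/20.7 = 0.643 kJ/s
polychaete worms: 12.6/34.6 = 0.364 kJ/s

amphipods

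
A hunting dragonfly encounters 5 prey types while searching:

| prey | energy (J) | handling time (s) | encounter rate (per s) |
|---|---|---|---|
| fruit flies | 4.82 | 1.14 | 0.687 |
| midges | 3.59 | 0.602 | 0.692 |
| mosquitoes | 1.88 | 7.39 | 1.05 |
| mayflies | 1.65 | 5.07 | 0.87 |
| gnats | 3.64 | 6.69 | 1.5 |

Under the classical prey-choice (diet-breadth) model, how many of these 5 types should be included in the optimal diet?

Rank by E/h (J/s): midges 5.96, fruit flies 4.23, gnats 0.544, mayflies 0.325, mosquitoes 0.254. Include each in turn until the next type's E/h falls below the running intake rate.
Rate on top 1: 1.754. fruit flies: 4.23 > 1.754 → include.
Rate on top 2: 2.635. gnats: 0.544 < 2.635 → exclude; stop.
Optimal diet: midges, fruit flies — 2 of 5 types.

2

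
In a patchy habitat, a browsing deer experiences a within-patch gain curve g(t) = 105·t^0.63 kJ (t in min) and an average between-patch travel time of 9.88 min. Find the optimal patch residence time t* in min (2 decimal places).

16.82 min

Optimal t* satisfies g'(t*) = g(t*)/(T + t*).
g'(t) = 0.63·105·t^-0.37. Setting 0.63·105·t^-0.37 = 105·t^0.63/(9.88+t) gives 0.63(9.88+t) = t, so 0.37·t = 0.63×9.88.
t* = 0.63×9.88/0.37 = 16.82 min.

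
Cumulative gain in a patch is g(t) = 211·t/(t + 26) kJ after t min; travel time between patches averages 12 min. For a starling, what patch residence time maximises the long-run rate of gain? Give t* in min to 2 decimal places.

17.66 min

Optimal t* satisfies g'(t*) = g(t*)/(T + t*).
g'(t) = 211·26/(t + 26)². Setting 211·26/(t+26)² = 211t/[(t+26)(12+t)] gives 26(12+t) = t(t+26), so t² = 26×12 = 312.
t* = √312 = 17.66 min.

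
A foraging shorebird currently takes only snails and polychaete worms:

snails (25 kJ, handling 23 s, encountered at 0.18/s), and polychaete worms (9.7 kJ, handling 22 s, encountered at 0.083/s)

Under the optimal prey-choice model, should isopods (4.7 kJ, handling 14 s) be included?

No

Current rate: (0.18×25 + 0.083×9.7)/(1 + 0.18×23 + 0.083×22) = 0.7616 kJ/s.
isopods: E/h = 4.7/14 = 0.3357 kJ/s.
Since 0.3357 < R, time spent handling isopods is better spent searching.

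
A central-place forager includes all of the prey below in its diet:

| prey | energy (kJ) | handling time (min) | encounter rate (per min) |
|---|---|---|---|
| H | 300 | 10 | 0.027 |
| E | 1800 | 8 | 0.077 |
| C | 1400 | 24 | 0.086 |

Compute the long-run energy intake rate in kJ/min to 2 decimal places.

67.62 kJ/min

R = Σλ_iE_i / (1 + Σλ_ih_i)
Numerator: 0.027×300 + 0.077×1800 + 0.086×1400 = 267.1
Denominator: 1 + 0.027×10 + 0.077×8 + 0.086×24 = 3.95
R = 267.1/3.95 = 67.62 kJ/min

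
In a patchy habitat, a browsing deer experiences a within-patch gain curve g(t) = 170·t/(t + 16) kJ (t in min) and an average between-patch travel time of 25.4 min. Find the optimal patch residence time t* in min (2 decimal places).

20.16 min

By the marginal value theorem, leave when the instantaneous gain rate g'(t) equals the habitat-wide average g(t)/(T + t).
g'(t) = 170·16/(t + 16)². Setting 170·16/(t+16)² = 170t/[(t+16)(25.4+t)] gives 16(25.4+t) = t(t+16), so t² = 16×25.4 = 406.4.
t* = √406.4 = 20.16 min.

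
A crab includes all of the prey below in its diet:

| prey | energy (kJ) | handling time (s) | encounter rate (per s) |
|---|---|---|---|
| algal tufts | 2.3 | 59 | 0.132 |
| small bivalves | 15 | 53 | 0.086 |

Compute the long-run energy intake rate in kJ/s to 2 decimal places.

0.12 kJ/s

R = Σλ_iE_i / (1 + Σλ_ih_i)
Numerator: 0.132×2.3 + 0.086×15 = 1.594
Denominator: 1 + 0.132×59 + 0.086×53 = 13.35
R = 1.594/13.35 = 0.1194 kJ/s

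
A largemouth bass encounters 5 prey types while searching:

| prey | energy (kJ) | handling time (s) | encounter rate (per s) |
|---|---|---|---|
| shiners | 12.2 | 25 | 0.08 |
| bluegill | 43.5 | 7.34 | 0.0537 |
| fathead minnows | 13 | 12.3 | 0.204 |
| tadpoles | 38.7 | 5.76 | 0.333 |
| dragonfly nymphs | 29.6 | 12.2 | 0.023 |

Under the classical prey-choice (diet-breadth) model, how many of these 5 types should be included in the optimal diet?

E/h in descending order: tadpoles 6.72, bluegill 5.93, dragonfly nymphs 2.43, fathead minnows 1.06, shiners 0.488 kJ/s. The optimal diet is the largest prefix of this list for which every included type satisfies E_i/h_i > R on the types above it.
Rate on top 1: 4.416. bluegill: 5.93 > 4.416 → include.
Rate on top 2: 4.596. dragonfly nymphs: 2.43 < 4.596 → exclude; stop.
Optimal diet: tadpoles, bluegill — 2 of 5 types.

2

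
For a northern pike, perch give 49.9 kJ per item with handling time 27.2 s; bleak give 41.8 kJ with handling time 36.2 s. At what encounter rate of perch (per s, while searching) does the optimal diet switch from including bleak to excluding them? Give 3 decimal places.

Drop bleak once their profitability E₂/h₂ falls below the rate achievable on perch alone: E₂/h₂ = λE₁/(1 + λh₁).
Solve for λ: λE₁h₂ = E₂(1 + λh₁) → λ(E₁h₂ − E₂h₁) = E₂ → λ = E₂/(E₁h₂ − E₂h₁).
λ = 41.8/(49.9×36.2 − 41.8×27.2) = 41.8/669.4 = 0.06244 per s.

0.062 per s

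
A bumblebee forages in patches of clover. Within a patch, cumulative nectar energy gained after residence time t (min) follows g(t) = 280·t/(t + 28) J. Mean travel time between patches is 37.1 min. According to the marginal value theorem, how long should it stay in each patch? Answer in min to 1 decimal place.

Maximise g(t)/(T+t): set derivative to zero → g'(t)(T+t) = g(t).
g'(t) = 280·28/(t + 28)². Setting 280·28/(t+28)² = 280t/[(t+28)(37.1+t)] gives 28(37.1+t) = t(t+28), so t² = 28×37.1 = 1039.
t* = √1039 = 32.23 min.

32.2 min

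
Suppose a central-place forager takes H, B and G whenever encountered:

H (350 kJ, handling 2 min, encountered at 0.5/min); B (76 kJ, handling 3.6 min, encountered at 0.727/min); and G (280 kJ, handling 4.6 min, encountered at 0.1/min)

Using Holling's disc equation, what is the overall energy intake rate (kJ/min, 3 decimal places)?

Energy encountered per unit search time: 0.5×350 + 0.727×76 + 0.1×280 = 258.3 kJ/min.
Handling time per unit search time: 0.5×2 + 0.727×3.6 + 0.1×4.6 = 4.077.
Rate = 258.3/(1 + 4.077) = 50.87 kJ/min.

50.865 kJ/min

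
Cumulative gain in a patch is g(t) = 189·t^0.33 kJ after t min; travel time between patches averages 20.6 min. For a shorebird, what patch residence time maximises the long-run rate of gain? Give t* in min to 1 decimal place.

Maximise g(t)/(T+t): set derivative to zero → g'(t)(T+t) = g(t).
g'(t) = 0.33·189·t^-0.67. Setting 0.33·189·t^-0.67 = 189·t^0.33/(20.6+t) gives 0.33(20.6+t) = t, so 0.67·t = 0.33×20.6.
t* = 0.33×20.6/0.67 = 10.15 min.

10.1 min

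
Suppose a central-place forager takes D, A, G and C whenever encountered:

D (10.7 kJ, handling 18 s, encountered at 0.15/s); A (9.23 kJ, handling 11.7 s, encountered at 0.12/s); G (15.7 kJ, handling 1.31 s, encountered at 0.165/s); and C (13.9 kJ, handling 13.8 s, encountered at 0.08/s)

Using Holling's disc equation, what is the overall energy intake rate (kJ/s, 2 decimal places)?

Energy encountered per unit search time: 0.15×10.7 + 0.12×9.23 + 0.165×15.7 + 0.08×13.9 = 6.415 kJ/s.
Handling time per unit search time: 0.15×18 + 0.12×11.7 + 0.165×1.31 + 0.08×13.8 = 5.424.
Rate = 6.415/(1 + 5.424) = 0.9986 kJ/s.

1.00 kJ/s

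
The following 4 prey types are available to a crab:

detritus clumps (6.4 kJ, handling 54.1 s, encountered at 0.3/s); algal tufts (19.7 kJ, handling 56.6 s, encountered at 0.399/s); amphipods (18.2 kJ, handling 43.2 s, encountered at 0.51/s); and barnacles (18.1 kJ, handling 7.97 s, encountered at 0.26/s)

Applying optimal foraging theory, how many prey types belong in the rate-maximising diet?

1

Rank by E/h (kJ/s): barnacles 2.27, amphipods 0.421, algal tufts 0.348, detritus clumps 0.118. Include each in turn until the next type's E/h falls below the running intake rate.
Rate on top 1: 1.532. amphipods: 0.421 < 1.532 → exclude; stop.
Optimal diet: barnacles — 1 of 4 types.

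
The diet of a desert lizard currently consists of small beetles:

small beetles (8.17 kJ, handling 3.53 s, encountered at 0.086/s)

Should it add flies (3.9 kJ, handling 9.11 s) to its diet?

No

Intake rate on the current diet: R = (0.086×8.17) / (1 + 0.086×3.53) = 0.7026/1.304 = 0.539 kJ/s.
Profitability of flies: 3.9/9.11 = 0.4281 kJ/s.
Since 0.4281 < R, time spent handling flies is better spent searching.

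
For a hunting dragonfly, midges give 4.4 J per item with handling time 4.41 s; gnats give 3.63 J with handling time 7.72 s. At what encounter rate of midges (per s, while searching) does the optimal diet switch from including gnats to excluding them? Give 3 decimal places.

At the threshold, the rate on midges alone equals the profitability of gnats: λ·4.4/(1 + λ·4.41) = 3.63/7.72 = 0.4702.
Rearranging, λ(4.4 − 0.4702×4.41) = 0.4702, so λ = 0.4702/2.326 = 0.2021 per s.

0.202 per s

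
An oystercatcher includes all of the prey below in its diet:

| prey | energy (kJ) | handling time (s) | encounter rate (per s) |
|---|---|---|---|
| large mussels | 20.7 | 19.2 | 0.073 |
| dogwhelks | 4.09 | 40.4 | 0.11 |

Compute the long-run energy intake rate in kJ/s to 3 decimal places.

0.286 kJ/s

R = Σλ_iE_i / (1 + Σλ_ih_i)
Numerator: 0.073×20.7 + 0.11×4.09 = 1.961
Denominator: 1 + 0.073×19.2 + 0.11×40.4 = 6.846
R = 1.961/6.846 = 0.2865 kJ/s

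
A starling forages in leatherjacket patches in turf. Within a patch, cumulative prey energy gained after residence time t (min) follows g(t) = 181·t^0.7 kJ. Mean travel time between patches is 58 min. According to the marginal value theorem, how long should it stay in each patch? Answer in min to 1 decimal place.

Optimal t* satisfies g'(t*) = g(t*)/(T + t*).
g'(t) = 0.7·181·t^-0.3. Setting 0.7·181·t^-0.3 = 181·t^0.7/(58+t) gives 0.7(58+t) = t, so 0.30·t = 0.7×58.
t* = 0.7×58/0.30 = 135.3 min.

135.3 min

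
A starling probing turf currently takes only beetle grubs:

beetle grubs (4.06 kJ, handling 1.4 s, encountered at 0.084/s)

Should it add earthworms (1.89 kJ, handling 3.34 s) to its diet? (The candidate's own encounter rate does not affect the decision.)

Yes

Current rate: (0.084×4.06)/(1 + 0.084×1.4) = 0.3052 kJ/s.
Profitability of earthworms: 1.89/3.34 = 0.5659 kJ/s.
Since 0.5659 > R, including earthworms increases the long-run rate.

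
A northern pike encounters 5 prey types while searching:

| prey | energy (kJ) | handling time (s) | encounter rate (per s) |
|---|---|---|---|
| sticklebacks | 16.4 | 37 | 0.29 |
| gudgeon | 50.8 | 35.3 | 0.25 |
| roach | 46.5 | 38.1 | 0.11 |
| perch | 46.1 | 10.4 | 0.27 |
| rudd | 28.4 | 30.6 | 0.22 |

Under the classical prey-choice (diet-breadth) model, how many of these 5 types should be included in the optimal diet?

1

Profitabilities (E/h, kJ/s): perch 4.43, gudgeon 1.44, roach 1.22, rudd 0.928, sticklebacks 0.443. Add prey in this order while the next type's profitability exceeds the intake rate on those already taken.
Rate on top 1: 3.269. gudgeon: 1.44 < 3.269 → exclude; stop.
Optimal diet: perch — 1 of 5 types.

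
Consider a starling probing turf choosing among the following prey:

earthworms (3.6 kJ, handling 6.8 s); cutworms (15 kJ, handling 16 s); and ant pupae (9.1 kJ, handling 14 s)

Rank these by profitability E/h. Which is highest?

In descending order of E/h:
cutworms: 15/16 = 0.938 kJ/s
ant pupae: 9.1/14 = 0.65 kJ/s
earthworms: 3.6/6.8 = 0.529 kJ/s

cutworms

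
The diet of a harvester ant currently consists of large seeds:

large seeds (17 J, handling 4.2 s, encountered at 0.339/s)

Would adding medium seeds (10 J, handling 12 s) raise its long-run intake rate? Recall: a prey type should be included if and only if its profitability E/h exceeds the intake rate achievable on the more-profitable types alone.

Current rate: (0.339×17)/(1 + 0.339×4.2) = 2.378 J/s.
Profitability of medium seeds: 10/12 = 0.8333 J/s.
0.8333 < 2.378, so adding medium seeds would lower the average — exclude it.

No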